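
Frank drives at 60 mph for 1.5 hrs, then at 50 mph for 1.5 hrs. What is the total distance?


Leg 1 distance:
60 x 1.5 = 90 miles
Leg 2 distance:
50 x 1.5 = 75 miles
Total distance:
90 + 75 = 165 miles

165 miles


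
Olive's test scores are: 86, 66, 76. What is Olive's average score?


Add the scores:
86 + 66 + 76 = 228
Divide by the number of tests:
228 / 3 = 76

76


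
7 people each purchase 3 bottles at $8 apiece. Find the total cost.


Cost per person:
3 x $8 = $24
Group total:
7 x $24 = $168

$168


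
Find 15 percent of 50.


Convert percentage to decimal:
15% = 0.15
Multiply:
50 x 0.15 = 7.5

7.5


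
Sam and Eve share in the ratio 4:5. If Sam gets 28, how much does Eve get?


Find the multiplier:
28 / 4 = 7
Apply to Eve's share:
5 x 7 = 35

35


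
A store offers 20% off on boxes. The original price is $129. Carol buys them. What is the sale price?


Calculate the discount amount:
20% of $129 = $25.80
Subtract from original:
$129 - $25.80 = $103.20

$103.20


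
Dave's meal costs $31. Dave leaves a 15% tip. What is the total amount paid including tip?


Calculate the tip:
15% of $31 = $4.65
Add tip to meal cost:
$31 + $4.65 = $35.65

$35.65


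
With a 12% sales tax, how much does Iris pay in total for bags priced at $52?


Calculate the tax:
12% of $52 = $6.24
Add tax to price:
$52 + $6.24 = $58.24

$58.24


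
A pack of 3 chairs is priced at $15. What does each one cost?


Total cost: $15
Number of items: 3
Unit price: $15 / 3 = $5

$5


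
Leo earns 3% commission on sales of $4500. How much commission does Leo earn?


Convert rate to decimal:
3% = 0.03
Multiply by sales:
$4500 x 0.03 = $135

$135


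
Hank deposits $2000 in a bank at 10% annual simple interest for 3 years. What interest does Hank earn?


Use the formula I = P x R x T / 100
P x R x T = 2000 x 10 x 3 = 60000
I = 60000 / 100 = $600

$600


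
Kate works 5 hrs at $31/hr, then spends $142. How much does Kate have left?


Calculate earnings:
5 x $31 = $155
Subtract spending:
$155 - $142 = $13

$13


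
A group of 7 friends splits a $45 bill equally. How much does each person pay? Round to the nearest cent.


Total bill: $45
Number of people: 7
Each pays: $45 / 7 = $6.4285... ≈ $6.43

$6.43


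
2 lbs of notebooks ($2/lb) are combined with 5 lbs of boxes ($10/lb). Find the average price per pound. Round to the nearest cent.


Cost of notebooks:
2 x $2 = $4
Cost of boxes:
5 x $10 = $50
Total cost: $4 + $50 = $54
Total weight: 7 lbs
Average: $54 / 7 = $7.7142... ≈ $7.71/lb

$7.71/lb


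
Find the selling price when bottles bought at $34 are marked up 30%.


Calculate the markup amount:
30% of $34 = $10.20
Add to cost:
$34 + $10.20 = $44.20

$44.20


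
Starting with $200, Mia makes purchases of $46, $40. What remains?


Add up expenses:
$46 + $40 = $86
Subtract from budget:
$200 - $86 = $114

$114


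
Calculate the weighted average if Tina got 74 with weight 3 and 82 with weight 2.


Weighted sum:
3 x 74 + 2 x 82 = 386
Total weight:
3 + 2 = 5
Weighted average:
386 / 5 = 77.2

77.2


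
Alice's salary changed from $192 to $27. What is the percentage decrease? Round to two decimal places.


Find the absolute change:
|27 - 192| = 165
Divide by original and multiply by 100:
165 / 192 x 100 = 85.9375% ≈ 85.94%

85.94%


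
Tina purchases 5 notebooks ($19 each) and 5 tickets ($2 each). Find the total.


Cost of notebooks:
5 x $19 = $95
Cost of tickets:
5 x $2 = $10
Add both:
$95 + $10 = $105

$105


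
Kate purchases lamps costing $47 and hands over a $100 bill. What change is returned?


Start with the amount paid:
$100
Subtract the price:
$100 - $47 = $53

$53


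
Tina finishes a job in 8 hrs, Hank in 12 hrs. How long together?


Tina's rate: 1/8 of the job per hour
Hank's rate: 1/12 of the job per hour
Combined rate: 1/8 + 1/12 = 5/24 per hour
Time = 1 / (5/24) = 24/5 = 4.8 hours

4.8 hours


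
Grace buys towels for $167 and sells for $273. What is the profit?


Selling price = $273
Cost price = $167
Profit = selling price - cost price:
Profit = $273 - $167 = $106

$106


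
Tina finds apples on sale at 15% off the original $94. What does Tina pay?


Calculate the discount amount:
15% of $94 = $14.10
Subtract from original:
$94 - $14.10 = $79.90

$79.90


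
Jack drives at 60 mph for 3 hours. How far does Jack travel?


Use the formula: distance = speed x time
Speed = 60 mph, Time = 3 hours
60 x 3 = 180 miles

180 miles


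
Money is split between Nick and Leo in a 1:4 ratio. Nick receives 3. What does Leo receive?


Find the multiplier:
3 / 1 = 3
Apply to Leo's share:
4 x 3 = 12

12


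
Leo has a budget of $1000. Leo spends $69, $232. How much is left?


Add up expenses:
$69 + $232 = $301
Subtract from budget:
$1000 - $301 = $699

$699


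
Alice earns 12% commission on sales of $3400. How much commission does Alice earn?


Convert rate to decimal:
12% = 0.12
Multiply by sales:
$3400 x 0.12 = $408

$408


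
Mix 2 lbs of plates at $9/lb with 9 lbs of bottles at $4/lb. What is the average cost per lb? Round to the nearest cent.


Cost of plates:
2 x $9 = $18
Cost of bottles:
9 x $4 = $36
Total cost: $18 + $36 = $54
Total weight: 11 lbs
Average: $54 / 11 = $4.9090... ≈ $4.91/lb

$4.91/lb


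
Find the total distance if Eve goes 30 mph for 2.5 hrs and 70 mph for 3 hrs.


Leg 1 distance:
30 x 2.5 = 75 miles
Leg 2 distance:
70 x 3 = 210 miles
Total distance:
75 + 210 = 285 miles

285 miles


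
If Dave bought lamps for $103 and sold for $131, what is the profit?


Selling price = $131
Cost price = $103
Profit = selling price - cost price:
Profit = $131 - $103 = $28

$28


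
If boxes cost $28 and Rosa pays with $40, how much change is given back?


Start with the amount paid:
$40
Subtract the price:
$40 - $28 = $12

$12


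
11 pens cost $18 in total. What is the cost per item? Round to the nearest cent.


Total cost: $18
Number of items: 11
Unit price: $18 / 11 = $1.6363... ≈ $1.64

$1.64


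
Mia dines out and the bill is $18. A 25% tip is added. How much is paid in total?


Calculate the tip:
25% of $18 = $4.50
Add tip to meal cost:
$18 + $4.50 = $22.50

$22.50


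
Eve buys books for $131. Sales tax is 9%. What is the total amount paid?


Calculate the tax:
9% of $131 = $11.79
Add tax to price:
$131 + $11.79 = $142.79

$142.79


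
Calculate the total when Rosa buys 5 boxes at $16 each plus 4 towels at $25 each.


Cost of boxes:
5 x $16 = $80
Cost of towels:
4 x $25 = $100
Add both:
$80 + $100 = $180

$180


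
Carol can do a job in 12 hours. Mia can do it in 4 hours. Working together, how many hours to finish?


Carol's rate: 1/12 of the job per hour
Mia's rate: 1/4 of the job per hour
Combined rate: 1/12 + 1/4 = 1/3 per hour
Time = 1 / (1/3) = 3 hours

3 hours


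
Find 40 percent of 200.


Convert percentage to decimal:
40% = 0.4
Multiply:
200 x 0.4 = 80

80


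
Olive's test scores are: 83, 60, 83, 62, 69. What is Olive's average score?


Add the scores:
83 + 60 + 83 + 62 + 69 = 357
Divide by the number of tests:
357 / 5 = 71.4

71.4


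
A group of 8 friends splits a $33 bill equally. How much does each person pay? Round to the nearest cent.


Total bill: $33
Number of people: 8
Each pays: $33 / 8 = $4.125 ≈ $4.13

$4.13


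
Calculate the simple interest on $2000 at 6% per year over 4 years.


Use the formula I = P x R x T / 100
P x R x T = 2000 x 6 x 4 = 48000
I = 48000 / 100 = $480

$480


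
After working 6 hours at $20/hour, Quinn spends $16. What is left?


Calculate earnings:
6 x $20 = $120
Subtract spending:
$120 - $16 = $104

$104


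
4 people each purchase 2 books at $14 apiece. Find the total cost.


Cost per person:
2 x $14 = $28
Group total:
4 x $28 = $112

$112


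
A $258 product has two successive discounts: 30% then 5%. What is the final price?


First discount:
30% of $258 = $77.40
Price after first discount:
$258 - $77.40 = $180.60
Second discount:
5% of $180.60 = $9.03
Final price:
$180.60 - $9.03 = $171.57

$171.57


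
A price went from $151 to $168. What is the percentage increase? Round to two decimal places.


Find the absolute change:
|168 - 151| = 17
Divide by original and multiply by 100:
17 / 151 x 100 = 11.2582...% ≈ 11.26%

11.26%


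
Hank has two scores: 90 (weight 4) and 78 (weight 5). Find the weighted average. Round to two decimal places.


Weighted sum:
4 x 90 + 5 x 78 = 750
Total weight:
4 + 5 = 9
Weighted average:
750 / 9 = 83.3333... ≈ 83.33

83.33


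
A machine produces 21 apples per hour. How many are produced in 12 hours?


Production rate: 21 apples per hour
Time: 12 hours
Total: 21 x 12 = 252 apples

252 apples


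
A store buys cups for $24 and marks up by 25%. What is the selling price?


Calculate the markup amount:
25% of $24 = $6
Add to cost:
$24 + $6 = $30

$30


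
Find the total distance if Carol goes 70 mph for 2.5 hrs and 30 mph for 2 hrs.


Leg 1 distance:
70 x 2.5 = 175 miles
Leg 2 distance:
30 x 2 = 60 miles
Total distance:
175 + 60 = 235 miles

235 miles


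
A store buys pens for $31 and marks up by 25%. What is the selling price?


Calculate the markup amount:
25% of $31 = $7.75
Add to cost:
$31 + $7.75 = $38.75

$38.75


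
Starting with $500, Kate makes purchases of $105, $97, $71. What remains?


Add up expenses:
$105 + $97 + $71 = $273
Subtract from budget:
$500 - $273 = $227

$227


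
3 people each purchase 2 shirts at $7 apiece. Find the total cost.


Cost per person:
2 x $7 = $14
Group total:
3 x $14 = $42

$42


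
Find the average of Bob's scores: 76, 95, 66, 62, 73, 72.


Add the scores:
76 + 95 + 66 + 62 + 73 + 72 = 444
Divide by the number of tests:
444 / 6 = 74

74


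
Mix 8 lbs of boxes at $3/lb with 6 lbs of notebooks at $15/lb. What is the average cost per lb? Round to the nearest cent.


Cost of boxes:
8 x $3 = $24
Cost of notebooks:
6 x $15 = $90
Total cost: $24 + $90 = $114
Total weight: 14 lbs
Average: $114 / 14 = $8.1428... ≈ $8.14/lb

$8.14/lb


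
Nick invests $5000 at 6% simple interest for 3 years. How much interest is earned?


Use the formula I = P x R x T / 100
P x R x T = 5000 x 6 x 3 = 90000
I = 90000 / 100 = $900

$900


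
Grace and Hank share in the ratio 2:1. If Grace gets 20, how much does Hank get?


Find the multiplier:
20 / 2 = 10
Apply to Hank's share:
1 x 10 = 10

10


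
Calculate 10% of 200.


Convert percentage to decimal:
10% = 0.1
Multiply:
200 x 0.1 = 20

20


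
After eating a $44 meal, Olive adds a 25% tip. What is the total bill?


Calculate the tip:
25% of $44 = $11
Add tip to meal cost:
$44 + $11 = $55

$55


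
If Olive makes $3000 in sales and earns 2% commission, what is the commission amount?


Convert rate to decimal:
2% = 0.02
Multiply by sales:
$3000 x 0.02 = $60

$60


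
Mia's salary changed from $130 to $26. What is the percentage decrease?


Find the absolute change:
|26 - 130| = 104
Divide by original and multiply by 100:
104 / 130 x 100 = 80%

80%


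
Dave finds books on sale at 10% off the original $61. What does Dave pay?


Calculate the discount amount:
10% of $61 = $6.10
Subtract from original:
$61 - $6.10 = $54.90

$54.90


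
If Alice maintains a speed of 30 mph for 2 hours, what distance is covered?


Use the formula: distance = speed x time
Speed = 30 mph, Time = 2 hours
30 x 2 = 60 miles

60 miles


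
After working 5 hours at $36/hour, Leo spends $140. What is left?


Calculate earnings:
5 x $36 = $180
Subtract spending:
$180 - $140 = $40

$40


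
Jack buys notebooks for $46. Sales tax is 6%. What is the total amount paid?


Calculate the tax:
6% of $46 = $2.76
Add tax to price:
$46 + $2.76 = $48.76

$48.76


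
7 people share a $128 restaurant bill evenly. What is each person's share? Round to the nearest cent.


Total bill: $128
Number of people: 7
Each pays: $128 / 7 = $18.2857... ≈ $18.29

$18.29


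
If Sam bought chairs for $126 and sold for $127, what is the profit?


Selling price = $127
Cost price = $126
Profit = selling price - cost price:
Profit = $127 - $126 = $1

$1


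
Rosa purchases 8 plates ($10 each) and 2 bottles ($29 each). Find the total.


Cost of plates:
8 x $10 = $80
Cost of bottles:
2 x $29 = $58
Add both:
$80 + $58 = $138

$138


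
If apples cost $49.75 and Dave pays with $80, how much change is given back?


Start with the amount paid:
$80
Subtract the price:
$80 - $49.75 = $30.25

$30.25


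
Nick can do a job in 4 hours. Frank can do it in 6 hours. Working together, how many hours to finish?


Nick's rate: 1/4 of the job per hour
Frank's rate: 1/6 of the job per hour
Combined rate: 1/4 + 1/6 = 5/12 per hour
Time = 1 / (5/12) = 12/5 = 2.4 hours

2.4 hours


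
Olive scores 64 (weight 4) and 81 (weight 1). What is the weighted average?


Weighted sum:
4 x 64 + 1 x 81 = 337
Total weight:
4 + 1 = 5
Weighted average:
337 / 5 = 67.4

67.4


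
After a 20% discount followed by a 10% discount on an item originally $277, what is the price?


First discount:
20% of $277 = $55.40
Price after first discount:
$277 - $55.40 = $221.60
Second discount:
10% of $221.60 = $22.16
Final price:
$221.60 - $22.16 = $199.44

$199.44


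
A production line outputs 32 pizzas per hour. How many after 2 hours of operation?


Production rate: 32 pizzas per hour
Time: 2 hours
Total: 32 x 2 = 64 pizzas

64 pizzas


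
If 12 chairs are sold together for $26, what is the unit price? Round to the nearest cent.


Total cost: $26
Number of items: 12
Unit price: $26 / 12 = $2.1666... ≈ $2.17

$2.17


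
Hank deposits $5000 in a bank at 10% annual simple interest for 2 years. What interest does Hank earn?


Use the formula I = P x R x T / 100
P x R x T = 5000 x 10 x 2 = 100000
I = 100000 / 100 = $1000

$1000


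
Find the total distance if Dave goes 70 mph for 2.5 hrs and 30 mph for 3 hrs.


Leg 1 distance:
70 x 2.5 = 175 miles
Leg 2 distance:
30 x 3 = 90 miles
Total distance:
175 + 90 = 265 miles

265 miles


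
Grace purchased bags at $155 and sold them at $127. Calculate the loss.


Selling price = $127
Cost price = $155
Loss = cost price - selling price:
Loss = $155 - $127 = $28

$28


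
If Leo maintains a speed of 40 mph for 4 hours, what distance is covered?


Use the formula: distance = speed x time
Speed = 40 mph, Time = 4 hours
40 x 4 = 160 miles

160 miles


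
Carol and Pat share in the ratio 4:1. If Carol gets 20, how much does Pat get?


Find the multiplier:
20 / 4 = 5
Apply to Pat's share:
1 x 5 = 5

5


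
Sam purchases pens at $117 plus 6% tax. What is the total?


Calculate the tax:
6% of $117 = $7.02
Add tax to price:
$117 + $7.02 = $124.02

$124.02


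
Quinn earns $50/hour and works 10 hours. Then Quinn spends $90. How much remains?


Calculate earnings:
10 x $50 = $500
Subtract spending:
$500 - $90 = $410

$410


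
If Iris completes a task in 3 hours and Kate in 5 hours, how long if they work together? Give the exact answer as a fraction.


Iris's rate: 1/3 of the job per hour
Kate's rate: 1/5 of the job per hour
Combined rate: 1/3 + 1/5 = 8/15 per hour
Time = 1 / (8/15) = 15/8 hours (≈ 1.88 hours)

15/8 hours


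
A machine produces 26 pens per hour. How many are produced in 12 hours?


Production rate: 26 pens per hour
Time: 12 hours
Total: 26 x 12 = 312 pens

312 pens


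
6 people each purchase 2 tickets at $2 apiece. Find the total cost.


Cost per person:
2 x $2 = $4
Group total:
6 x $4 = $24

$24


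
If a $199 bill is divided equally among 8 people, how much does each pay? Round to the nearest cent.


Total bill: $199
Number of people: 8
Each pays: $199 / 8 = $24.875 ≈ $24.88

$24.88


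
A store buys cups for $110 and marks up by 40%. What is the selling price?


Calculate the markup amount:
40% of $110 = $44
Add to cost:
$110 + $44 = $154

$154


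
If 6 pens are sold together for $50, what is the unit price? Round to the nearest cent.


Total cost: $50
Number of items: 6
Unit price: $50 / 6 = $8.3333... ≈ $8.33

$8.33


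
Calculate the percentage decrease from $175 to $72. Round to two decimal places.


Find the absolute change:
|72 - 175| = 103
Divide by original and multiply by 100:
103 / 175 x 100 = 58.8571...% ≈ 58.86%

58.86%


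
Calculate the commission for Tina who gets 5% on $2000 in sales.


Convert rate to decimal:
5% = 0.05
Multiply by sales:
$2000 x 0.05 = $100

$100


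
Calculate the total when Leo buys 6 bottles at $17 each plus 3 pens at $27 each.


Cost of bottles:
6 x $17 = $102
Cost of pens:
3 x $27 = $81
Add both:
$102 + $81 = $183

$183


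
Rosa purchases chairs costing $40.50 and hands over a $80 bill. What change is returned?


Start with the amount paid:
$80
Subtract the price:
$80 - $40.50 = $39.50

$39.50


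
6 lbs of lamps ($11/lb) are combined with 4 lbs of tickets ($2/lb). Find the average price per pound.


Cost of lamps:
6 x $11 = $66
Cost of tickets:
4 x $2 = $8
Total cost: $66 + $8 = $74
Total weight: 10 lbs
Average: $74 / 10 = $7.40/lb

$7.40/lb


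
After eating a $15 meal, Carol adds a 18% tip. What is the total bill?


Calculate the tip:
18% of $15 = $2.70
Add tip to meal cost:
$15 + $2.70 = $17.70

$17.70


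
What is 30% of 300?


Convert percentage to decimal:
30% = 0.3
Multiply:
300 x 0.3 = 90

90


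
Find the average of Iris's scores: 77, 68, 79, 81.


Add the scores:
77 + 68 + 79 + 81 = 305
Divide by the number of tests:
305 / 4 = 76.25

76.25


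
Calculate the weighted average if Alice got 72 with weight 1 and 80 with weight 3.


Weighted sum:
1 x 72 + 3 x 80 = 312
Total weight:
1 + 3 = 4
Weighted average:
312 / 4 = 78

78


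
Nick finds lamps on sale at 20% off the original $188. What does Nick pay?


Calculate the discount amount:
20% of $188 = $37.60
Subtract from original:
$188 - $37.60 = $150.40

$150.40


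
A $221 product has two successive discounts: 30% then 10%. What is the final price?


First discount:
30% of $221 = $66.30
Price after first discount:
$221 - $66.30 = $154.70
Second discount:
10% of $154.70 = $15.47
Final price:
$154.70 - $15.47 = $139.23

$139.23


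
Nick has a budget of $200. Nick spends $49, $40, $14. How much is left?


Add up expenses:
$49 + $40 + $14 = $103
Subtract from budget:
$200 - $103 = $97

$97


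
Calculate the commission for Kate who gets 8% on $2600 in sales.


Convert rate to decimal:
8% = 0.08
Multiply by sales:
$2600 x 0.08 = $208

$208


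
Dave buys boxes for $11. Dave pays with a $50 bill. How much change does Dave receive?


Start with the amount paid:
$50
Subtract the price:
$50 - $11 = $39

$39


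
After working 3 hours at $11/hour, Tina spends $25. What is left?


Calculate earnings:
3 x $11 = $33
Subtract spending:
$33 - $25 = $8

$8


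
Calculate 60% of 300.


Convert percentage to decimal:
60% = 0.6
Multiply:
300 x 0.6 = 180

180


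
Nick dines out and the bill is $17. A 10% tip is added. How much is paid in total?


Calculate the tip:
10% of $17 = $1.70
Add tip to meal cost:
$17 + $1.70 = $18.70

$18.70


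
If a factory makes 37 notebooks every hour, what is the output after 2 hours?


Production rate: 37 notebooks per hour
Time: 2 hours
Total: 37 x 2 = 74 notebooks

74 notebooks


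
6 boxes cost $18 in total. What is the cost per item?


Total cost: $18
Number of items: 6
Unit price: $18 / 6 = $3

$3


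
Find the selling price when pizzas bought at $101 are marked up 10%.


Calculate the markup amount:
10% of $101 = $10.10
Add to cost:
$101 + $10.10 = $111.10

$111.10


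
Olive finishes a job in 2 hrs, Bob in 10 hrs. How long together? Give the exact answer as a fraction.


Olive's rate: 1/2 of the job per hour
Bob's rate: 1/10 of the job per hour
Combined rate: 1/2 + 1/10 = 3/5 per hour
Time = 1 / (3/5) = 5/3 hours (≈ 1.67 hours)

5/3 hours


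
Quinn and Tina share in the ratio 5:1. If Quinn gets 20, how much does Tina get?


Find the multiplier:
20 / 5 = 4
Apply to Tina's share:
1 x 4 = 4

4


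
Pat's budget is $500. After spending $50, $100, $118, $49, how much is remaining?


Add up expenses:
$50 + $100 + $118 + $49 = $317
Subtract from budget:
$500 - $317 = $183

$183


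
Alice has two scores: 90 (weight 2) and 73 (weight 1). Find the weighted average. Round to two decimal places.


Weighted sum:
2 x 90 + 1 x 73 = 253
Total weight:
2 + 1 = 3
Weighted average:
253 / 3 = 84.3333... ≈ 84.33

84.33


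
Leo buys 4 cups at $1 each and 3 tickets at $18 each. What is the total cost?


Cost of cups:
4 x $1 = $4
Cost of tickets:
3 x $18 = $54
Add both:
$4 + $54 = $58

$58


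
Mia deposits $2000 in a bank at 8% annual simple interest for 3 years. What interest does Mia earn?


Use the formula I = P x R x T / 100
P x R x T = 2000 x 8 x 3 = 48000
I = 48000 / 100 = $480

$480


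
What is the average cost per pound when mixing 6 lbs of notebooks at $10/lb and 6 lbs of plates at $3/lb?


Cost of notebooks:
6 x $10 = $60
Cost of plates:
6 x $3 = $18
Total cost: $60 + $18 = $78
Total weight: 12 lbs
Average: $78 / 12 = $6.50/lb

$6.50/lb


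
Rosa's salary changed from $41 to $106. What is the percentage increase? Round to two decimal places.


Find the absolute change:
|106 - 41| = 65
Divide by original and multiply by 100:
65 / 41 x 100 = 158.5365...% ≈ 158.54%

158.54%


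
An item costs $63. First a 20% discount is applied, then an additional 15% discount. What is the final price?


First discount:
20% of $63 = $12.60
Price after first discount:
$63 - $12.60 = $50.40
Second discount:
15% of $50.40 = $7.56
Final price:
$50.40 - $7.56 = $42.84

$42.84


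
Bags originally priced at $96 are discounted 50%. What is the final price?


Calculate the discount amount:
50% of $96 = $48
Subtract from original:
$96 - $48 = $48

$48


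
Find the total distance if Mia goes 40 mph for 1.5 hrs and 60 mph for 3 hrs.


Leg 1 distance:
40 x 1.5 = 60 miles
Leg 2 distance:
60 x 3 = 180 miles
Total distance:
60 + 180 = 240 miles

240 miles


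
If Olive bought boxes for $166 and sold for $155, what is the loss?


Selling price = $155
Cost price = $166
Loss = cost price - selling price:
Loss = $166 - $155 = $11

$11


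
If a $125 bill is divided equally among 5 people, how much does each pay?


Total bill: $125
Number of people: 5
Each pays: $125 / 5 = $25

$25


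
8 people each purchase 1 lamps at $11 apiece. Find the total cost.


Cost per person:
1 x $11 = $11
Group total:
8 x $11 = $88

$88


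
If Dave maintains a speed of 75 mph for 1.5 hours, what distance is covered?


Use the formula: distance = speed x time
Speed = 75 mph, Time = 1.5 hours
75 x 1.5 = 112.5 miles

112.5 miles


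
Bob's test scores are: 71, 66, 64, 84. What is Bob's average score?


Add the scores:
71 + 66 + 64 + 84 = 285
Divide by the number of tests:
285 / 4 = 71.25

71.25


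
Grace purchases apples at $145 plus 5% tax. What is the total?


Calculate the tax:
5% of $145 = $7.25
Add tax to price:
$145 + $7.25 = $152.25

$152.25


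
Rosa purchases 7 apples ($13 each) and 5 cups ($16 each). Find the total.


Cost of apples:
7 x $13 = $91
Cost of cups:
5 x $16 = $80
Add both:
$91 + $80 = $171

$171


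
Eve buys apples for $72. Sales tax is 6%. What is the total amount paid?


Calculate the tax:
6% of $72 = $4.32
Add tax to price:
$72 + $4.32 = $76.32

$76.32


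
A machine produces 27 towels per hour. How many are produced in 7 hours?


Production rate: 27 towels per hour
Time: 7 hours
Total: 27 x 7 = 189 towels

189 towels


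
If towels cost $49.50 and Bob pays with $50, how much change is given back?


Start with the amount paid:
$50
Subtract the price:
$50 - $49.50 = $0.50

$0.50


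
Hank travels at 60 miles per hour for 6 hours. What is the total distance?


Use the formula: distance = speed x time
Speed = 60 mph, Time = 6 hours
60 x 6 = 360 miles

360 miles


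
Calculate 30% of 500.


Convert percentage to decimal:
30% = 0.3
Multiply:
500 x 0.3 = 150

150


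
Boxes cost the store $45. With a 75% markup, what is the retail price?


Calculate the markup amount:
75% of $45 = $33.75
Add to cost:
$45 + $33.75 = $78.75

$78.75


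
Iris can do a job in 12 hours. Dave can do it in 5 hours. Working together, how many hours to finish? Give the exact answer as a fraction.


Iris's rate: 1/12 of the job per hour
Dave's rate: 1/5 of the job per hour
Combined rate: 1/12 + 1/5 = 17/60 per hour
Time = 1 / (17/60) = 60/17 hours (≈ 3.53 hours)

60/17 hours


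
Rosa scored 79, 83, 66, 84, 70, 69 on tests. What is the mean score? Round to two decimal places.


Add the scores:
79 + 83 + 66 + 84 + 70 + 69 = 451
Divide by the number of tests:
451 / 6 = 75.1666... ≈ 75.17

75.17


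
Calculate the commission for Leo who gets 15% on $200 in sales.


Convert rate to decimal:
15% = 0.15
Multiply by sales:
$200 x 0.15 = $30

$30


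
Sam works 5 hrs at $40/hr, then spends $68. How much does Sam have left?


Calculate earnings:
5 x $40 = $200
Subtract spending:
$200 - $68 = $132

$132


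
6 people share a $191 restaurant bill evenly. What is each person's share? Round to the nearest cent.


Total bill: $191
Number of people: 6
Each pays: $191 / 6 = $31.8333... ≈ $31.83

$31.83


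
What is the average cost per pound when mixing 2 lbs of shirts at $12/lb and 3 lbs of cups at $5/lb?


Cost of shirts:
2 x $12 = $24
Cost of cups:
3 x $5 = $15
Total cost: $24 + $15 = $39
Total weight: 5 lbs
Average: $39 / 5 = $7.80/lb

$7.80/lb


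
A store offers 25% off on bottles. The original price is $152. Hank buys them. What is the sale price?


Calculate the discount amount:
25% of $152 = $38
Subtract from original:
$152 - $38 = $114

$114


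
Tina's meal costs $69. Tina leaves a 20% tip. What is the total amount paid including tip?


Calculate the tip:
20% of $69 = $13.80
Add tip to meal cost:
$69 + $13.80 = $82.80

$82.80


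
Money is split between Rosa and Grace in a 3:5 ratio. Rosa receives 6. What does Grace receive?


Find the multiplier:
6 / 3 = 2
Apply to Grace's share:
5 x 2 = 10

10


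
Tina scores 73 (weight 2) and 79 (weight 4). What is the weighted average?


Weighted sum:
2 x 73 + 4 x 79 = 462
Total weight:
2 + 4 = 6
Weighted average:
462 / 6 = 77

77


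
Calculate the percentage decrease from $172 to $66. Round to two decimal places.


Find the absolute change:
|66 - 172| = 106
Divide by original and multiply by 100:
106 / 172 x 100 = 61.6279...% ≈ 61.63%

61.63%


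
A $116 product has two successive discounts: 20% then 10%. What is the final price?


First discount:
20% of $116 = $23.20
Price after first discount:
$116 - $23.20 = $92.80
Second discount:
10% of $92.80 = $9.28
Final price:
$92.80 - $9.28 = $83.52

$83.52


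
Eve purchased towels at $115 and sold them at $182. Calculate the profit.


Selling price = $182
Cost price = $115
Profit = selling price - cost price:
Profit = $182 - $115 = $67

$67


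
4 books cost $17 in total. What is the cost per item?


Total cost: $17
Number of items: 4
Unit price: $17 / 4 = $4.25

$4.25


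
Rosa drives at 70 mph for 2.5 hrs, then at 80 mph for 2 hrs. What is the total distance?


Leg 1 distance:
70 x 2.5 = 175 miles
Leg 2 distance:
80 x 2 = 160 miles
Total distance:
175 + 160 = 335 miles

335 miles


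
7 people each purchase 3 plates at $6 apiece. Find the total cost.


Cost per person:
3 x $6 = $18
Group total:
7 x $18 = $126

$126


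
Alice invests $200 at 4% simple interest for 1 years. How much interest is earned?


Use the formula I = P x R x T / 100
P x R x T = 200 x 4 x 1 = 800
I = 800 / 100 = $8

$8


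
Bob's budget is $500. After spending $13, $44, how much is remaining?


Add up expenses:
$13 + $44 = $57
Subtract from budget:
$500 - $57 = $443

$443


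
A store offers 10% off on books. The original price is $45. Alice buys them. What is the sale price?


Calculate the discount amount:
10% of $45 = $4.50
Subtract from original:
$45 - $4.50 = $40.50

$40.50


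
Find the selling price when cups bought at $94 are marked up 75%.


Calculate the markup amount:
75% of $94 = $70.50
Add to cost:
$94 + $70.50 = $164.50

$164.50


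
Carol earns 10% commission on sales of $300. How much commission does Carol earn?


Convert rate to decimal:
10% = 0.1
Multiply by sales:
$300 x 0.1 = $30

$30


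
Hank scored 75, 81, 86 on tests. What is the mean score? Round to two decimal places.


Add the scores:
75 + 81 + 86 = 242
Divide by the number of tests:
242 / 3 = 80.6666... ≈ 80.67

80.67


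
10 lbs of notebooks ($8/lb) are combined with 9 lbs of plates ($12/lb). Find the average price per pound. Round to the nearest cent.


Cost of notebooks:
10 x $8 = $80
Cost of plates:
9 x $12 = $108
Total cost: $80 + $108 = $188
Total weight: 19 lbs
Average: $188 / 19 = $9.8947... ≈ $9.89/lb

$9.89/lb


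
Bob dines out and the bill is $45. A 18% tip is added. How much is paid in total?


Calculate the tip:
18% of $45 = $8.10
Add tip to meal cost:
$45 + $8.10 = $53.10

$53.10


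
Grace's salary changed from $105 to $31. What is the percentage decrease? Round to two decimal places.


Find the absolute change:
|31 - 105| = 74
Divide by original and multiply by 100:
74 / 105 x 100 = 70.4761...% ≈ 70.48%

70.48%


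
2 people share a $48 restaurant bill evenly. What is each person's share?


Total bill: $48
Number of people: 2
Each pays: $48 / 2 = $24

$24


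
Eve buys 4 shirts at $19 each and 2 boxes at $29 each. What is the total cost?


Cost of shirts:
4 x $19 = $76
Cost of boxes:
2 x $29 = $58
Add both:
$76 + $58 = $134

$134


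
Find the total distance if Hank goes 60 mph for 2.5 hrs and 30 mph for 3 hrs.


Leg 1 distance:
60 x 2.5 = 150 miles
Leg 2 distance:
30 x 3 = 90 miles
Total distance:
150 + 90 = 240 miles

240 miles


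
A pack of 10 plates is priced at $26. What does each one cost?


Total cost: $26
Number of items: 10
Unit price: $26 / 10 = $2.60

$2.60


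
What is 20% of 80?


Convert percentage to decimal:
20% = 0.2
Multiply:
80 x 0.2 = 16

16


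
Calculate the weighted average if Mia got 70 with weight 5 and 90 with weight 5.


Weighted sum:
5 x 70 + 5 x 90 = 800
Total weight:
5 + 5 = 10
Weighted average:
800 / 10 = 80

80


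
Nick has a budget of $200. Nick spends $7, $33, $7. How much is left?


Add up expenses:
$7 + $33 + $7 = $47
Subtract from budget:
$200 - $47 = $153

$153


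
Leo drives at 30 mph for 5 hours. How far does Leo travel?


Use the formula: distance = speed x time
Speed = 30 mph, Time = 5 hours
30 x 5 = 150 miles

150 miles


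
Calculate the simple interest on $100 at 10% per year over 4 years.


Use the formula I = P x R x T / 100
P x R x T = 100 x 10 x 4 = 4000
I = 4000 / 100 = $40

$40


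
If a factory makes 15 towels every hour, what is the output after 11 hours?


Production rate: 15 towels per hour
Time: 11 hours
Total: 15 x 11 = 165 towels

165 towels


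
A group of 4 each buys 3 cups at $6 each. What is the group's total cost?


Cost per person:
3 x $6 = $18
Group total:
4 x $18 = $72

$72


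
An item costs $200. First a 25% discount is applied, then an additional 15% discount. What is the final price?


First discount:
25% of $200 = $50
Price after first discount:
$200 - $50 = $150
Second discount:
15% of $150 = $22.50
Final price:
$150 - $22.50 = $127.50

$127.50


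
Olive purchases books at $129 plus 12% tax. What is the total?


Calculate the tax:
12% of $129 = $15.48
Add tax to price:
$129 + $15.48 = $144.48

$144.48


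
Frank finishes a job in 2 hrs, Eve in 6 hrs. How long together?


Frank's rate: 1/2 of the job per hour
Eve's rate: 1/6 of the job per hour
Combined rate: 1/2 + 1/6 = 2/3 per hour
Time = 1 / (2/3) = 3/2 = 1.5 hours

1.5 hours


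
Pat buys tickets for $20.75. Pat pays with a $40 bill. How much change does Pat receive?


Start with the amount paid:
$40
Subtract the price:
$40 - $20.75 = $19.25

$19.25


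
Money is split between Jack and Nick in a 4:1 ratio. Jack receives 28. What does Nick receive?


Find the multiplier:
28 / 4 = 7
Apply to Nick's share:
1 x 7 = 7

7


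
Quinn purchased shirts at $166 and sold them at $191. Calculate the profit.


Selling price = $191
Cost price = $166
Profit = selling price - cost price:
Profit = $191 - $166 = $25

$25


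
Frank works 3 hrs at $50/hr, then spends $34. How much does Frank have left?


Calculate earnings:
3 x $50 = $150
Subtract spending:
$150 - $34 = $116

$116


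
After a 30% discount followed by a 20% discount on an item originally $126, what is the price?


First discount:
30% of $126 = $37.80
Price after first discount:
$126 - $37.80 = $88.20
Second discount:
20% of $88.20 = $17.64
Final price:
$88.20 - $17.64 = $70.56

$70.56


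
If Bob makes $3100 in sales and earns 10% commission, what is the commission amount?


Convert rate to decimal:
10% = 0.1
Multiply by sales:
$3100 x 0.1 = $310

$310


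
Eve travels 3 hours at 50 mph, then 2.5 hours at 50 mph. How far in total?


Leg 1 distance:
50 x 3 = 150 miles
Leg 2 distance:
50 x 2.5 = 125 miles
Total distance:
150 + 125 = 275 miles

275 miles


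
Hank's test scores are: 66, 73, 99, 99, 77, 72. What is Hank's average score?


Add the scores:
66 + 73 + 99 + 99 + 77 + 72 = 486
Divide by the number of tests:
486 / 6 = 81

81


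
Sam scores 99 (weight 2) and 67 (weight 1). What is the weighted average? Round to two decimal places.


Weighted sum:
2 x 99 + 1 x 67 = 265
Total weight:
2 + 1 = 3
Weighted average:
265 / 3 = 88.3333... ≈ 88.33

88.33


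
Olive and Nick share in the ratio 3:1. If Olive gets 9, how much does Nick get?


Find the multiplier:
9 / 3 = 3
Apply to Nick's share:
1 x 3 = 3

3


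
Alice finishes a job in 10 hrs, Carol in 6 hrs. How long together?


Alice's rate: 1/10 of the job per hour
Carol's rate: 1/6 of the job per hour
Combined rate: 1/10 + 1/6 = 4/15 per hour
Time = 1 / (4/15) = 15/4 = 3.75 hours

3.75 hours


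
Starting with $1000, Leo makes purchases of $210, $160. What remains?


Add up expenses:
$210 + $160 = $370
Subtract from budget:
$1000 - $370 = $630

$630


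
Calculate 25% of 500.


Convert percentage to decimal:
25% = 0.25
Multiply:
500 x 0.25 = 125

125


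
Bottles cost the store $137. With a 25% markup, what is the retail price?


Calculate the markup amount:
25% of $137 = $34.25
Add to cost:
$137 + $34.25 = $171.25

$171.25


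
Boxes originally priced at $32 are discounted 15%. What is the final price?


Calculate the discount amount:
15% of $32 = $4.80
Subtract from original:
$32 - $4.80 = $27.20

$27.20


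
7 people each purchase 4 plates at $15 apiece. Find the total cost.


Cost per person:
4 x $15 = $60
Group total:
7 x $60 = $420

$420


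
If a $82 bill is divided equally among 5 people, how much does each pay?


Total bill: $82
Number of people: 5
Each pays: $82 / 5 = $16.40

$16.40


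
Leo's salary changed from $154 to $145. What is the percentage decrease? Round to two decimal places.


Find the absolute change:
|145 - 154| = 9
Divide by original and multiply by 100:
9 / 154 x 100 = 5.8441...% ≈ 5.84%

5.84%


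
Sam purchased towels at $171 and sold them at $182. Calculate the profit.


Selling price = $182
Cost price = $171
Profit = selling price - cost price:
Profit = $182 - $171 = $11

$11


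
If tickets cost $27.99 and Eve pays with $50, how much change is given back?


Start with the amount paid:
$50
Subtract the price:
$50 - $27.99 = $22.01

$22.01


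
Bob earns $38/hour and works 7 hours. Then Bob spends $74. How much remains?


Calculate earnings:
7 x $38 = $266
Subtract spending:
$266 - $74 = $192

$192


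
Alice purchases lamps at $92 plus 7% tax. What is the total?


Calculate the tax:
7% of $92 = $6.44
Add tax to price:
$92 + $6.44 = $98.44

$98.44


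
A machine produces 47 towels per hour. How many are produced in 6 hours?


Production rate: 47 towels per hour
Time: 6 hours
Total: 47 x 6 = 282 towels

282 towels


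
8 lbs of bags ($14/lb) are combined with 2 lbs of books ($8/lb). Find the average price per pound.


Cost of bags:
8 x $14 = $112
Cost of books:
2 x $8 = $16
Total cost: $112 + $16 = $128
Total weight: 10 lbs
Average: $128 / 10 = $12.80/lb

$12.80/lb


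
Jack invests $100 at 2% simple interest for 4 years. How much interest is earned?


Use the formula I = P x R x T / 100
P x R x T = 100 x 2 x 4 = 800
I = 800 / 100 = $8

$8


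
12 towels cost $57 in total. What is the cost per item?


Total cost: $57
Number of items: 12
Unit price: $57 / 12 = $4.75

$4.75


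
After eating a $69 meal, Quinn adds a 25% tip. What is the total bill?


Calculate the tip:
25% of $69 = $17.25
Add tip to meal cost:
$69 + $17.25 = $86.25

$86.25


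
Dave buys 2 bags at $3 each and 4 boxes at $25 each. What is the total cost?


Cost of bags:
2 x $3 = $6
Cost of boxes:
4 x $25 = $100
Add both:
$6 + $100 = $106

$106


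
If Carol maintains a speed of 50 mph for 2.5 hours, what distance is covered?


Use the formula: distance = speed x time
Speed = 50 mph, Time = 2.5 hours
50 x 2.5 = 125 miles

125 miles


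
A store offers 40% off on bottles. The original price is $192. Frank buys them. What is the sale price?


Calculate the discount amount:
40% of $192 = $76.80
Subtract from original:
$192 - $76.80 = $115.20

$115.20


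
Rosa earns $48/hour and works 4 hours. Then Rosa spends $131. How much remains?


Calculate earnings:
4 x $48 = $192
Subtract spending:
$192 - $131 = $61

$61


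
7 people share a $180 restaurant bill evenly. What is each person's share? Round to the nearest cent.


Total bill: $180
Number of people: 7
Each pays: $180 / 7 = $25.7142... ≈ $25.71

$25.71


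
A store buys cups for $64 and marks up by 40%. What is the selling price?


Calculate the markup amount:
40% of $64 = $25.60
Add to cost:
$64 + $25.60 = $89.60

$89.60


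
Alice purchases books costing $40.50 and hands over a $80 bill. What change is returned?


Start with the amount paid:
$80
Subtract the price:
$80 - $40.50 = $39.50

$39.50


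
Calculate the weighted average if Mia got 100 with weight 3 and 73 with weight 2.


Weighted sum:
3 x 100 + 2 x 73 = 446
Total weight:
3 + 2 = 5
Weighted average:
446 / 5 = 89.2

89.2


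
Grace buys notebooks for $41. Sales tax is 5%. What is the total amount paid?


Calculate the tax:
5% of $41 = $2.05
Add tax to price:
$41 + $2.05 = $43.05

$43.05


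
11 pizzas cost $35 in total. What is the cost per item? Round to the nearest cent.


Total cost: $35
Number of items: 11
Unit price: $35 / 11 = $3.1818... ≈ $3.18

$3.18


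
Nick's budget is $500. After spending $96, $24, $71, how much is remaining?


Add up expenses:
$96 + $24 + $71 = $191
Subtract from budget:
$500 - $191 = $309

$309


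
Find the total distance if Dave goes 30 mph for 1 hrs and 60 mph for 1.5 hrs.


Leg 1 distance:
30 x 1 = 30 miles
Leg 2 distance:
60 x 1.5 = 90 miles
Total distance:
30 + 90 = 120 miles

120 miles


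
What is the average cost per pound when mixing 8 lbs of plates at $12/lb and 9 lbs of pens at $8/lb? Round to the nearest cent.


Cost of plates:
8 x $12 = $96
Cost of pens:
9 x $8 = $72
Total cost: $96 + $72 = $168
Total weight: 17 lbs
Average: $168 / 17 = $9.8823... ≈ $9.88/lb

$9.88/lb
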